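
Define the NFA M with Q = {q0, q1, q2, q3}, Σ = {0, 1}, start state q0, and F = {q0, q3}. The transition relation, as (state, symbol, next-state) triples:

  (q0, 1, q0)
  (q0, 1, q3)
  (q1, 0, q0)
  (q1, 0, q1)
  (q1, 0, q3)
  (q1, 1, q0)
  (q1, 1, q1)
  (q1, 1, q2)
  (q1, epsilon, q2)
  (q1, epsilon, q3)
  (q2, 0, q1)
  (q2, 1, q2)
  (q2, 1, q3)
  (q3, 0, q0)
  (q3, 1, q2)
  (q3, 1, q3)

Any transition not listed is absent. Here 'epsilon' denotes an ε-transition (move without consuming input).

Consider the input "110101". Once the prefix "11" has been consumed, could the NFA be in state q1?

No

Start in {q0}.
Read '1': {q0} → {q0, q3}.
Read '1': {q0, q3} → {q0, q2, q3}.
State q1 is not in {q0, q2, q3}.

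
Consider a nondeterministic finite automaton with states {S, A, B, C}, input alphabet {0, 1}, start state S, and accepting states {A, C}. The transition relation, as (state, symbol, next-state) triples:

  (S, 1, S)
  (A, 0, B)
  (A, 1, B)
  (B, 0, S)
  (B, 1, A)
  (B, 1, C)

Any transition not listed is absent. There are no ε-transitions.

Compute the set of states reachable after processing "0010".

Start in {S}.
Read '0': {S} → ∅.
The set is empty and remains empty for the remaining 3 symbols.

∅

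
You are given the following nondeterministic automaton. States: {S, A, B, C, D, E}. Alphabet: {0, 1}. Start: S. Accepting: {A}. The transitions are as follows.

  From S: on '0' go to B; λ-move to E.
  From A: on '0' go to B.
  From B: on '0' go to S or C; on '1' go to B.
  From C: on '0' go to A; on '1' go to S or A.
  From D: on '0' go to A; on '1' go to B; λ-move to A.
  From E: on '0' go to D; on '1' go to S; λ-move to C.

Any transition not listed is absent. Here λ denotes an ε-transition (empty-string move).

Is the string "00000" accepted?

Yes

Start: ε-closure({S}) = {S, C, E}.
Read '0': {S, C, E} → {A, B, D}.
Read '0': {A, B, D} → {S, A, B, C, E}.
Read '0': {S, A, B, C, E} → {S, A, B, C, D, E}.
Read '0': {S, A, B, C, D, E} → {S, A, B, C, D, E}.
Read '0': {S, A, B, C, D, E} → {S, A, B, C, D, E}.
The final set {S, A, B, C, D, E} contains the accepting state A.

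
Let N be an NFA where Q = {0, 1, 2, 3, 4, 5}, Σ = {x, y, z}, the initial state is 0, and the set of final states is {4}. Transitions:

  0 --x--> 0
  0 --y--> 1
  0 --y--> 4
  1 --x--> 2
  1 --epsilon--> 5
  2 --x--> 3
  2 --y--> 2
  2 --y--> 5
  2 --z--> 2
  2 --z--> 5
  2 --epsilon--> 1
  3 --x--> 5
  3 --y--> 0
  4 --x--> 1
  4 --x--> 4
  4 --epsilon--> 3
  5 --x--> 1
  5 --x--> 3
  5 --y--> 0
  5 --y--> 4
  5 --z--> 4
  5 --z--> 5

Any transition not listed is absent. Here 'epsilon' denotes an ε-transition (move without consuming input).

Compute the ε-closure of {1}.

{1, 5}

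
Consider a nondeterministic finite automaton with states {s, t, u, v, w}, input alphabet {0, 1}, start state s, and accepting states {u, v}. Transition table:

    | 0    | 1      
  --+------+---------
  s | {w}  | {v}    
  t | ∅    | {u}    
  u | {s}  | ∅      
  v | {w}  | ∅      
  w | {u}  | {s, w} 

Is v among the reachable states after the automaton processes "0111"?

Yes

Start in {s}.
Read '0': s→{w}; now {w}.
Read '1': w→{s, w}; now {s, w}.
Read '1': s→{v}, w→{s, w}; now {s, v, w}.
Read '1': s→{v}, v→∅, w→{s, w}; now {s, v, w}.
State v is in {s, v, w}.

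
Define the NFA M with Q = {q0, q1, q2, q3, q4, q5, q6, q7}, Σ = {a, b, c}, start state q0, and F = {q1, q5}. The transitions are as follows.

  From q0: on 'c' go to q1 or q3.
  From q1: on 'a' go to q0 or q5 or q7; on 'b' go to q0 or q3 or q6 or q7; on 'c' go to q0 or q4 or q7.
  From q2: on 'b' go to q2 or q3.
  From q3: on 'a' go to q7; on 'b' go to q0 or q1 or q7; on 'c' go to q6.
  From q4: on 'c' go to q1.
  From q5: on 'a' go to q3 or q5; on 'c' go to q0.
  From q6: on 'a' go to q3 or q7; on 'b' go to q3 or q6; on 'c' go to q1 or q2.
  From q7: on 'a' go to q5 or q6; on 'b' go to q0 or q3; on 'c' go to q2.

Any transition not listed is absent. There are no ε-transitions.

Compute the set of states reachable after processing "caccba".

Start in {q0}.
Read 'c': q0→{q1, q3}; now {q1, q3}.
Read 'a': q1→{q0, q5, q7}, q3→{q7}; now {q0, q5, q7}.
Read 'c': q0→{q1, q3}, q5→{q0}, q7→{q2}; now {q0, q1, q2, q3}.
Read 'c': q0→{q1, q3}, q1→{q0, q4, q7}, q2→∅, q3→{q6}; now {q0, q1, q3, q4, q6, q7}.
Read 'b': q0→∅, q1→{q0, q3, q6, q7}, q3→{q0, q1, q7}, q4→∅, q6→{q3, q6}, q7→{q0, q3}; now {q0, q1, q3, q6, q7}.
Read 'a': q0→∅, q1→{q0, q5, q7}, q3→{q7}, q6→{q3, q7}, q7→{q5, q6}; now {q0, q3, q5, q6, q7}.

{q0, q3, q5, q6, q7}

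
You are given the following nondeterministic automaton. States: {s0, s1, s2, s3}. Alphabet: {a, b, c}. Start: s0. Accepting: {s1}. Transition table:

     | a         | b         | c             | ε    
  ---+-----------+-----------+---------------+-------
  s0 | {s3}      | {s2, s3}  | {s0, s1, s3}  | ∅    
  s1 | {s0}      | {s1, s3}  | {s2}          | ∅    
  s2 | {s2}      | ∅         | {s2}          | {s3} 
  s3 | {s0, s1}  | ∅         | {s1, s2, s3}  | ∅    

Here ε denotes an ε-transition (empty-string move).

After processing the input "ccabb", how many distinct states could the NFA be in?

Start in {s0}.
Read 'c': s0→{s0, s1, s3}; now {s0, s1, s3}.
Read 'c': s0→{s0, s1, s3}, s1→{s2}, s3→{s1, s2, s3}; now {s0, s1, s2, s3}.
Read 'a': s0→{s3}, s1→{s0}, s2→{s2}, s3→{s0, s1}; now {s0, s1, s2, s3}.
Read 'b': s0→{s2, s3}, s1→{s1, s3}, s2→∅, s3→∅; now {s1, s2, s3}.
Read 'b': s1→{s1, s3}, s2→∅, s3→∅; now {s1, s3}.
That set has 2 states.

2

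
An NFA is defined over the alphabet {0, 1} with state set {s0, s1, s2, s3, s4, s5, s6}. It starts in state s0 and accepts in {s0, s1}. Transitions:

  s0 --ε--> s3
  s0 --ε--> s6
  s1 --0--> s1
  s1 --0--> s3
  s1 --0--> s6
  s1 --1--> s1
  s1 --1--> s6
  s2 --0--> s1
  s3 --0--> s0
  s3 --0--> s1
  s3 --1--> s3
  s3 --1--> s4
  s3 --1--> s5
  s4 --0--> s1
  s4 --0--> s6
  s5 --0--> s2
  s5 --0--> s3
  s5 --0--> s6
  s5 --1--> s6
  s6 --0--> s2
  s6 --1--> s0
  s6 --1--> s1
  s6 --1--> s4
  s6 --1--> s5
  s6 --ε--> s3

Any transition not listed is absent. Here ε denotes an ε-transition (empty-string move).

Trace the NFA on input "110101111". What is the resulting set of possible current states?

{s0, s1, s3, s4, s5, s6}

Start: ε-closure({s0}) = {s0, s3, s6}.
Read '1': s0→∅, s3→{s3, s4, s5}, s6→{s0, s1, s4, s5}; union {s0, s1, s3, s4, s5}; ε-closure = {s0, s1, s3, s4, s5, s6}.
Read '1': s0→∅, s1→{s1, s6}, s3→{s3, s4, s5}, s4→∅, s5→{s6}, s6→{s0, s1, s4, s5}; now {s0, s1, s3, s4, s5, s6}.
Read '0': s0→∅, s1→{s1, s3, s6}, s3→{s0, s1}, s4→{s1, s6}, s5→{s2, s3, s6}, s6→{s2}; now {s0, s1, s2, s3, s6}.
Read '1': s0→∅, s1→{s1, s6}, s2→∅, s3→{s3, s4, s5}, s6→{s0, s1, s4, s5}; now {s0, s1, s3, s4, s5, s6}.
Read '0': s0→∅, s1→{s1, s3, s6}, s3→{s0, s1}, s4→{s1, s6}, s5→{s2, s3, s6}, s6→{s2}; now {s0, s1, s2, s3, s6}.
Read '1': s0→∅, s1→{s1, s6}, s2→∅, s3→{s3, s4, s5}, s6→{s0, s1, s4, s5}; now {s0, s1, s3, s4, s5, s6}.
Read '1': s0→∅, s1→{s1, s6}, s3→{s3, s4, s5}, s4→∅, s5→{s6}, s6→{s0, s1, s4, s5}; now {s0, s1, s3, s4, s5, s6}.
Read '1': s0→∅, s1→{s1, s6}, s3→{s3, s4, s5}, s4→∅, s5→{s6}, s6→{s0, s1, s4, s5}; now {s0, s1, s3, s4, s5, s6}.
Read '1': s0→∅, s1→{s1, s6}, s3→{s3, s4, s5}, s4→∅, s5→{s6}, s6→{s0, s1, s4, s5}; now {s0, s1, s3, s4, s5, s6}.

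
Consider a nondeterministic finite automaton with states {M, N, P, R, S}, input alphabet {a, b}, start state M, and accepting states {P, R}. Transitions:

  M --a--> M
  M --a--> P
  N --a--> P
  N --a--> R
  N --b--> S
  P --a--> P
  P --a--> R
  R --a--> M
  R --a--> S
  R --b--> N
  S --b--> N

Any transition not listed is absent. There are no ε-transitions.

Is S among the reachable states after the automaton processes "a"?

Start in {M}.
Read 'a': {M} → {M, P}.
State S is not in {M, P}.

No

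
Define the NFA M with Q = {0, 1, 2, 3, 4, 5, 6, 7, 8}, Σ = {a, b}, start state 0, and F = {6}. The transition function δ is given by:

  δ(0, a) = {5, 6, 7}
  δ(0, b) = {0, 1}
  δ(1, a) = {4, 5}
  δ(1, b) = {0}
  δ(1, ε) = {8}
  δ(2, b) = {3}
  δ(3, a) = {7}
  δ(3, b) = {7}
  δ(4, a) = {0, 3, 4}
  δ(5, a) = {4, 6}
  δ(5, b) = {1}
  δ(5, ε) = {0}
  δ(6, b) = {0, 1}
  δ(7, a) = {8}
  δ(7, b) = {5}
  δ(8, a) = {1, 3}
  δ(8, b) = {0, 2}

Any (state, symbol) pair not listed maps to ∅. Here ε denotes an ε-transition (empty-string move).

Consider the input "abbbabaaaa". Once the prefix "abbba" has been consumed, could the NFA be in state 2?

Start in {0}.
Read 'a': 0→{5, 6, 7}; union {5, 6, 7}; ε-closure = {0, 5, 6, 7}.
Read 'b': 0→{0, 1}, 5→{1}, 6→{0, 1}, 7→{5}; union {0, 1, 5}; ε-closure = {0, 1, 5, 8}.
Read 'b': 0→{0, 1}, 1→{0}, 5→{1}, 8→{0, 2}; union {0, 1, 2}; ε-closure = {0, 1, 2, 8}.
Read 'b': 0→{0, 1}, 1→{0}, 2→{3}, 8→{0, 2}; union {0, 1, 2, 3}; ε-closure = {0, 1, 2, 3, 8}.
Read 'a': 0→{5, 6, 7}, 1→{4, 5}, 2→∅, 3→{7}, 8→{1, 3}; union {1, 3, 4, 5, 6, 7}; ε-closure = {0, 1, 3, 4, 5, 6, 7, 8}.
State 2 is not in {0, 1, 3, 4, 5, 6, 7, 8}.

No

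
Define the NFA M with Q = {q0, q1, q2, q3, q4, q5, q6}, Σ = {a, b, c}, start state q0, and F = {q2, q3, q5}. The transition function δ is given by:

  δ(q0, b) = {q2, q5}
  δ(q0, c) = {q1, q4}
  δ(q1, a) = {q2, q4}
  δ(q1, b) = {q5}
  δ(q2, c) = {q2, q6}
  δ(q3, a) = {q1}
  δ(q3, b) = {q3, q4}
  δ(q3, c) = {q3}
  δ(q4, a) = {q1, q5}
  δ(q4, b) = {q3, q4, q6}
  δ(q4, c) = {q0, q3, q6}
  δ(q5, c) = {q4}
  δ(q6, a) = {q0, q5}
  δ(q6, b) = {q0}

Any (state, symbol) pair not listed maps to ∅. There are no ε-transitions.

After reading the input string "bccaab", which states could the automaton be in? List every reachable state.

{q3, q4, q6}

Start in {q0}.
Read 'b': {q0} → {q2, q5}.
Read 'c': {q2, q5} → {q2, q4, q6}.
Read 'c': {q2, q4, q6} → {q0, q2, q3, q6}.
Read 'a': {q0, q2, q3, q6} → {q0, q1, q5}.
Read 'a': {q0, q1, q5} → {q2, q4}.
Read 'b': {q2, q4} → {q3, q4, q6}.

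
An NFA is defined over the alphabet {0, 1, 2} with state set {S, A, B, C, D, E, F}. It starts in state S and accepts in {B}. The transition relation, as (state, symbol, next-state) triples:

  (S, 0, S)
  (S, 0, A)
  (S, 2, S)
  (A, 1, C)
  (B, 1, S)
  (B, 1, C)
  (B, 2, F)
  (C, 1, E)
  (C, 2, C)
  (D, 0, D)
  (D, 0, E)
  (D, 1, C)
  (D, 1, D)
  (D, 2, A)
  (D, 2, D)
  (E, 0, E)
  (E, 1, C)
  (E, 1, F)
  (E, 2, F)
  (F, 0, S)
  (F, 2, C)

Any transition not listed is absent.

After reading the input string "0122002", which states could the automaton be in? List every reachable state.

Start in {S}.
Read '0': S→{S, A}; now {S, A}.
Read '1': S→∅, A→{C}; now {C}.
Read '2': C→{C}; now {C}.
Read '2': C→{C}; now {C}.
Read '0': C→∅; now ∅.
The set is empty and remains empty for the remaining 2 symbols.

∅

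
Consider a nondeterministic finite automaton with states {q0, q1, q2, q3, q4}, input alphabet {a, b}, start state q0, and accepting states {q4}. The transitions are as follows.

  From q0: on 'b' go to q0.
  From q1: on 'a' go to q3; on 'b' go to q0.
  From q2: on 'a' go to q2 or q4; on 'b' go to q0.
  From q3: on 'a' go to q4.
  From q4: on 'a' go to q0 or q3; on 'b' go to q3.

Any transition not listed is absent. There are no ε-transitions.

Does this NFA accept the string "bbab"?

No

Start in {q0}.
Read 'b': {q0} → {q0}.
Read 'b': {q0} → {q0}.
Read 'a': {q0} → ∅.
The set is empty and remains empty for the remaining 1 symbol.
The final set ∅ contains no accepting state.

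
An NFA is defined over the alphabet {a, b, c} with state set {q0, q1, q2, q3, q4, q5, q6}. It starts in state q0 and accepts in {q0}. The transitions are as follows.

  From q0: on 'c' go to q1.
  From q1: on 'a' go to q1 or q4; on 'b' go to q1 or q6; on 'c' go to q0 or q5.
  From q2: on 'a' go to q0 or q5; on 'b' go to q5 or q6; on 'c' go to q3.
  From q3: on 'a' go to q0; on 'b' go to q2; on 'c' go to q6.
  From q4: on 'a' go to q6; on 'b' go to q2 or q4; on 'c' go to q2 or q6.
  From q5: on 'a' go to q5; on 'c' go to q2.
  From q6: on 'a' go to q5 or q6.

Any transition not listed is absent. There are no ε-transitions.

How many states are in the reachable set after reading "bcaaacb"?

0

Start in {q0}.
Read 'b': {q0} → ∅.
The set is empty and remains empty for the remaining 6 symbols.
That set has 0 states.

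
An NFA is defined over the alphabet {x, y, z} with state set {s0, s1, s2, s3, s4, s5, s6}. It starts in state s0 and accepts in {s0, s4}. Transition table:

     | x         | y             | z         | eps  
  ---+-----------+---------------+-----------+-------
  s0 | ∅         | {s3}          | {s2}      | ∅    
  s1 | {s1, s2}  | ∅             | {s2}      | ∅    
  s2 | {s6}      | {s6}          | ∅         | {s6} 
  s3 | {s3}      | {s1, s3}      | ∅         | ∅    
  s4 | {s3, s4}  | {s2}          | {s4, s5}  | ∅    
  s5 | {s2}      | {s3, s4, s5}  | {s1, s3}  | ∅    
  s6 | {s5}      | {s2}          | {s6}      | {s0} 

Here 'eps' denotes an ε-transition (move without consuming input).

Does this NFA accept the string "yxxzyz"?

Start in {s0}.
Read 'y': s0→{s3}; now {s3}.
Read 'x': s3→{s3}; now {s3}.
Read 'x': s3→{s3}; now {s3}.
Read 'z': s3→∅; now ∅.
The set is empty and remains empty for the remaining 2 symbols.
The final set ∅ contains no accepting state.

No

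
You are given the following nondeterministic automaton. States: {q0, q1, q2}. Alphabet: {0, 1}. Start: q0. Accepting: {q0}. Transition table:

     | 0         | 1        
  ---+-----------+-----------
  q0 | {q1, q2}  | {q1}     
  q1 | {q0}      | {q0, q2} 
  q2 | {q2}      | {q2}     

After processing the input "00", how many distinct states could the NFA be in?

Start in {q0}.
Read '0': {q0} → {q1, q2}.
Read '0': {q1, q2} → {q0, q2}.
That set has 2 states.

2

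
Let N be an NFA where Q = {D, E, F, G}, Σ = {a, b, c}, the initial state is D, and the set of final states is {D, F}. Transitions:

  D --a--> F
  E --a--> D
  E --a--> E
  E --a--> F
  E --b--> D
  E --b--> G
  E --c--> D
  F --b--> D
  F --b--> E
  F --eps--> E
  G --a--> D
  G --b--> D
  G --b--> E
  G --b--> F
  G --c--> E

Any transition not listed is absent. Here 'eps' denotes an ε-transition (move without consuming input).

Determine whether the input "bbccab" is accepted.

Start in {D}.
Read 'b': {D} → ∅.
The set is empty and remains empty for the remaining 5 symbols.
The final set ∅ contains no accepting state.

No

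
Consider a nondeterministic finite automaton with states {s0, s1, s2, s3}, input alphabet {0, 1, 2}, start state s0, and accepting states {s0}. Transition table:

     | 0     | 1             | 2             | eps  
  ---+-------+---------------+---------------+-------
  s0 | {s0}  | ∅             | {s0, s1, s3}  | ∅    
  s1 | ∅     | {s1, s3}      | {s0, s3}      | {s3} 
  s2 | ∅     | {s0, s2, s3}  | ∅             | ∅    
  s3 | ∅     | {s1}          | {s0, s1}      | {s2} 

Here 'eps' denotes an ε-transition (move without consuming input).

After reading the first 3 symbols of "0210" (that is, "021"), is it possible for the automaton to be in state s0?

Yes

Start in {s0}.
Read '0': s0→{s0}; now {s0}.
Read '2': s0→{s0, s1, s3}; union {s0, s1, s3}; ε-closure = {s0, s1, s2, s3}.
Read '1': s0→∅, s1→{s1, s3}, s2→{s0, s2, s3}, s3→{s1}; now {s0, s1, s2, s3}.
State s0 is in {s0, s1, s2, s3}.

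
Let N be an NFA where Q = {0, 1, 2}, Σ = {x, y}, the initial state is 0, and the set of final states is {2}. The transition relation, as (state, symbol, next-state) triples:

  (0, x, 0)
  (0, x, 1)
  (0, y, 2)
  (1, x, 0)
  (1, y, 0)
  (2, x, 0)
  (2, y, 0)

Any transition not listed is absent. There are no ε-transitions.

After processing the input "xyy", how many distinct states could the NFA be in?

2

Start in {0}.
Read 'x': {0} → {0, 1}.
Read 'y': {0, 1} → {0, 2}.
Read 'y': {0, 2} → {0, 2}.
That set has 2 states.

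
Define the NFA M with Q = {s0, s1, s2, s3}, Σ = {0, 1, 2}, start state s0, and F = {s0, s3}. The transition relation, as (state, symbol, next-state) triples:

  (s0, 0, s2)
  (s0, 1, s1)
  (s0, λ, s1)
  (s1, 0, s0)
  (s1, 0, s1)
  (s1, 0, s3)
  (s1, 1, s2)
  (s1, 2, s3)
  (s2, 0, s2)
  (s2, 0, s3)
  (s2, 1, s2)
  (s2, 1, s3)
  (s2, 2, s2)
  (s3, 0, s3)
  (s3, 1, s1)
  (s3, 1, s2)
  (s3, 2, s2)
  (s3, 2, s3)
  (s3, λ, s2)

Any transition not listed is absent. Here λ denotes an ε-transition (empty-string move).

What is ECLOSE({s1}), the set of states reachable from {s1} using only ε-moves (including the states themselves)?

Begin with {s1}.
No ε-moves leave this set, so the closure equals the set itself.

{s1}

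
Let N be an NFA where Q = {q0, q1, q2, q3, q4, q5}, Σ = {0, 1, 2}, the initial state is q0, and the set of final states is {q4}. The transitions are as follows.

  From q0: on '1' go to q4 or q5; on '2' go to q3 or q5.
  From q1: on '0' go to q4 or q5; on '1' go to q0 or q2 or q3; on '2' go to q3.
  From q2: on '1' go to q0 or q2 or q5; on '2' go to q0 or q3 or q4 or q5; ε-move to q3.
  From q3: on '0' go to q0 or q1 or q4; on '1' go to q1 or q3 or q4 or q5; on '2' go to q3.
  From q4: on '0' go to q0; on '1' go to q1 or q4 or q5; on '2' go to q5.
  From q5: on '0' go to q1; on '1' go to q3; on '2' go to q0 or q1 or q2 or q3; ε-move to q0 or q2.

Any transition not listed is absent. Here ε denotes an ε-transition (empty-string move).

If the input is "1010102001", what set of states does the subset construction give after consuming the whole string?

Start in {q0}.
Read '1': {q0} → {q0, q2, q3, q4, q5}.
Read '0': {q0, q2, q3, q4, q5} → {q0, q1, q4}.
Read '1': {q0, q1, q4} → {q0, q1, q2, q3, q4, q5}.
Read '0': {q0, q1, q2, q3, q4, q5} → {q0, q1, q2, q3, q4, q5}.
Read '1': {q0, q1, q2, q3, q4, q5} → {q0, q1, q2, q3, q4, q5}.
Read '0': {q0, q1, q2, q3, q4, q5} → {q0, q1, q2, q3, q4, q5}.
Read '2': {q0, q1, q2, q3, q4, q5} → {q0, q1, q2, q3, q4, q5}.
Read '0': {q0, q1, q2, q3, q4, q5} → {q0, q1, q2, q3, q4, q5}.
Read '0': {q0, q1, q2, q3, q4, q5} → {q0, q1, q2, q3, q4, q5}.
Read '1': {q0, q1, q2, q3, q4, q5} → {q0, q1, q2, q3, q4, q5}.

{q0, q1, q2, q3, q4, q5}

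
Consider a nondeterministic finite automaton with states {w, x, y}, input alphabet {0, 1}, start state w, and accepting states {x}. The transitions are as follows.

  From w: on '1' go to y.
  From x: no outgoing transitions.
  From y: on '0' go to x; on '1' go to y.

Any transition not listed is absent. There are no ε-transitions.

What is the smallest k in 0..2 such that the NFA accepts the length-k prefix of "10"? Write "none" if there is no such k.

2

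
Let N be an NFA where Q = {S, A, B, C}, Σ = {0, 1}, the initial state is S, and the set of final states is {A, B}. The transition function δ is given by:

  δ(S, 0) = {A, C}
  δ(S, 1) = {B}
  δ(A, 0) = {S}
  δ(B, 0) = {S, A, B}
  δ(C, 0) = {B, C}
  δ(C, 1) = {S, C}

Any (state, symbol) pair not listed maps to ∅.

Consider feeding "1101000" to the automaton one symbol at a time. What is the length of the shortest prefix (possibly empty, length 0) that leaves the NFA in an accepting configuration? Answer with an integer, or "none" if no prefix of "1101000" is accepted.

1

Start in {S}.
Read '1': {S} → {B}.
None of the earlier sets intersect F, but {B} does.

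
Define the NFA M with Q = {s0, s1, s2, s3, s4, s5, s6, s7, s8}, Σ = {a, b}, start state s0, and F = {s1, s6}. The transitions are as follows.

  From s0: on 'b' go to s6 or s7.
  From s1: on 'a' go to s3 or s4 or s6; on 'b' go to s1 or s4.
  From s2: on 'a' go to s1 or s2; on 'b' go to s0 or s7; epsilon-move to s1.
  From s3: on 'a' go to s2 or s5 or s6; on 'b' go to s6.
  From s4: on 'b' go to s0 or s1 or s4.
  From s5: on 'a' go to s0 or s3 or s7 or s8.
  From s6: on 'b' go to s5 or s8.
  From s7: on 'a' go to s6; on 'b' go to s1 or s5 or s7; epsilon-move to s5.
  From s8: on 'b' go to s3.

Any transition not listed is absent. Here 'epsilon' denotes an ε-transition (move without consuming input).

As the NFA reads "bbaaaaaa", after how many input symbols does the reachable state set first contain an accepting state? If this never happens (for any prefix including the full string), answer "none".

Start in {s0}.
Read 'b': s0→{s6, s7}; union {s6, s7}; ε-closure = {s5, s6, s7}.
None of the earlier sets intersect F, but {s5, s6, s7} does.

1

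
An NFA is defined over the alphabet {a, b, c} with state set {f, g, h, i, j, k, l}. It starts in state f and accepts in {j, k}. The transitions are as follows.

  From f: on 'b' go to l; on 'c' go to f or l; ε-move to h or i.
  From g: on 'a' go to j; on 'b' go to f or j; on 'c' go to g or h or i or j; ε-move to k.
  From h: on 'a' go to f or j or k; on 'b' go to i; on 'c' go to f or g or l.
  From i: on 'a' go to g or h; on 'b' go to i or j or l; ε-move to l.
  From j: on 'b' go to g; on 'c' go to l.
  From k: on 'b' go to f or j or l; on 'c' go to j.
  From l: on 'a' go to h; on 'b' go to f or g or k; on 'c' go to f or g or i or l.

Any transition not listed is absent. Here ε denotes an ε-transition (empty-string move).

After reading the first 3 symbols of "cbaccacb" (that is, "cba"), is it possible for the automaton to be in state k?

Start: ε-closure({f}) = {f, h, i, l}.
Read 'c': f→{f, l}, h→{f, g, l}, i→∅, l→{f, g, i, l}; union {f, g, i, l}; ε-closure = {f, g, h, i, k, l}.
Read 'b': f→{l}, g→{f, j}, h→{i}, i→{i, j, l}, k→{f, j, l}, l→{f, g, k}; union {f, g, i, j, k, l}; ε-closure = {f, g, h, i, j, k, l}.
Read 'a': f→∅, g→{j}, h→{f, j, k}, i→{g, h}, j→∅, k→∅, l→{h}; union {f, g, h, j, k}; ε-closure = {f, g, h, i, j, k, l}.
State k is in {f, g, h, i, j, k, l}.

Yes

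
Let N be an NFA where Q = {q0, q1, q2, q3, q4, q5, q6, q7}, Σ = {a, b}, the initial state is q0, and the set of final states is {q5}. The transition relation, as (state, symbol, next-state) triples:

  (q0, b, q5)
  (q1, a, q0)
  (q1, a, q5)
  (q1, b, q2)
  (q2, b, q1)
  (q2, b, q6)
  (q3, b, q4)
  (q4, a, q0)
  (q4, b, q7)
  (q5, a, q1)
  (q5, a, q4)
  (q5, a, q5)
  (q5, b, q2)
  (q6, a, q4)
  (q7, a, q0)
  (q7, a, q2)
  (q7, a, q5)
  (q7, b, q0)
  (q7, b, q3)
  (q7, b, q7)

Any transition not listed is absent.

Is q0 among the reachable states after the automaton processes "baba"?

Yes

Start in {q0}.
Read 'b': q0→{q5}; now {q5}.
Read 'a': q5→{q1, q4, q5}; now {q1, q4, q5}.
Read 'b': q1→{q2}, q4→{q7}, q5→{q2}; now {q2, q7}.
Read 'a': q2→∅, q7→{q0, q2, q5}; now {q0, q2, q5}.
State q0 is in {q0, q2, q5}.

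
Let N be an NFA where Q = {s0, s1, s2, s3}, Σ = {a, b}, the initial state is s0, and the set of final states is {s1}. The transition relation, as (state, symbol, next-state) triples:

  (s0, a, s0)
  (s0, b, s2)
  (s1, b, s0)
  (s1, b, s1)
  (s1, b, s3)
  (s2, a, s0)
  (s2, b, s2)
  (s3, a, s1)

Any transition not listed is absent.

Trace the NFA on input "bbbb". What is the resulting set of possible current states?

{s2}

Start in {s0}.
Read 'b': {s0} → {s2}.
Read 'b': {s2} → {s2}.
Read 'b': {s2} → {s2}.
Read 'b': {s2} → {s2}.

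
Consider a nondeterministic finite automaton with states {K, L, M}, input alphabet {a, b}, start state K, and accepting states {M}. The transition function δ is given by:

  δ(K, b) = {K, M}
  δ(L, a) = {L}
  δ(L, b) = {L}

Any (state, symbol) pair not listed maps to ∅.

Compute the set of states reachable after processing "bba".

∅

Start in {K}.
Read 'b': {K} → {K, M}.
Read 'b': {K, M} → {K, M}.
Read 'a': {K, M} → ∅.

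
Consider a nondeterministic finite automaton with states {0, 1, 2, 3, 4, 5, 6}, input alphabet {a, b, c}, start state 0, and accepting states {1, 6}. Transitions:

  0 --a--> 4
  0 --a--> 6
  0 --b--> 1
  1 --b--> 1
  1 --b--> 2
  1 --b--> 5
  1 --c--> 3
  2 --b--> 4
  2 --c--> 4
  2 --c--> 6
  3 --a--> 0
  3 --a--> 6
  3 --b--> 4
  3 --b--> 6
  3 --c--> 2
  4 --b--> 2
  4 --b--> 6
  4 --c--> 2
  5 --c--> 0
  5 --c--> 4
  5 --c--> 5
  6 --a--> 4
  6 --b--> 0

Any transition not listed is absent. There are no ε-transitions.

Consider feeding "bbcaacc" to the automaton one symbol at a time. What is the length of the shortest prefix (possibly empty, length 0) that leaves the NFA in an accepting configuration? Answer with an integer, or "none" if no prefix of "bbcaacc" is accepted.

1

Start in {0}.
Read 'b': 0→{1}; now {1}.
None of the earlier sets intersect F, but {1} does.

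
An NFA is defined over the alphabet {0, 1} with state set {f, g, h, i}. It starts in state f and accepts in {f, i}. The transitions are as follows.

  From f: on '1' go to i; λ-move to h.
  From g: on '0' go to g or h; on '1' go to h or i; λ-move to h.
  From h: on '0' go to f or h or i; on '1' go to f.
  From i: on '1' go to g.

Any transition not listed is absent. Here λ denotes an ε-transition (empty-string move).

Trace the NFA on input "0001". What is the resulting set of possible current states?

{f, g, h, i}

Start: ε-closure({f}) = {f, h}.
Read '0': f→∅, h→{f, h, i}; now {f, h, i}.
Read '0': f→∅, h→{f, h, i}, i→∅; now {f, h, i}.
Read '0': f→∅, h→{f, h, i}, i→∅; now {f, h, i}.
Read '1': f→{i}, h→{f}, i→{g}; union {f, g, i}; ε-closure = {f, g, h, i}.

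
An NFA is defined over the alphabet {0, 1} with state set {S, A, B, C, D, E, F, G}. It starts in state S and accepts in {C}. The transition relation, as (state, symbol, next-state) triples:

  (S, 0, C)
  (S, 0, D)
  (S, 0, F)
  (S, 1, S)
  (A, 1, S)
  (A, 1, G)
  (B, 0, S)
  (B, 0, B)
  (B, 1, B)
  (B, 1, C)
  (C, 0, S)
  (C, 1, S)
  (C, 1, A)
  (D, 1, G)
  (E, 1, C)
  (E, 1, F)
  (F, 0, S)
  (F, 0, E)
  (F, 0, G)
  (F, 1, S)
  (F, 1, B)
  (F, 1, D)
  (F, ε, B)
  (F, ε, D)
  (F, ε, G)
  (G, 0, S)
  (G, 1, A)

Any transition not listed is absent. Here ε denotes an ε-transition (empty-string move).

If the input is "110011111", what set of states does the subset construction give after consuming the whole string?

{S, A, B, C, G}

Start in {S}.
Read '1': S→{S}; now {S}.
Read '1': S→{S}; now {S}.
Read '0': S→{C, D, F}; union {C, D, F}; ε-closure = {B, C, D, F, G}.
Read '0': B→{S, B}, C→{S}, D→∅, F→{S, E, G}, G→{S}; now {S, B, E, G}.
Read '1': S→{S}, B→{B, C}, E→{C, F}, G→{A}; union {S, A, B, C, F}; ε-closure = {S, A, B, C, D, F, G}.
Read '1': S→{S}, A→{S, G}, B→{B, C}, C→{S, A}, D→{G}, F→{S, B, D}, G→{A}; now {S, A, B, C, D, G}.
Read '1': S→{S}, A→{S, G}, B→{B, C}, C→{S, A}, D→{G}, G→{A}; now {S, A, B, C, G}.
Read '1': S→{S}, A→{S, G}, B→{B, C}, C→{S, A}, G→{A}; now {S, A, B, C, G}.
Read '1': S→{S}, A→{S, G}, B→{B, C}, C→{S, A}, G→{A}; now {S, A, B, C, G}.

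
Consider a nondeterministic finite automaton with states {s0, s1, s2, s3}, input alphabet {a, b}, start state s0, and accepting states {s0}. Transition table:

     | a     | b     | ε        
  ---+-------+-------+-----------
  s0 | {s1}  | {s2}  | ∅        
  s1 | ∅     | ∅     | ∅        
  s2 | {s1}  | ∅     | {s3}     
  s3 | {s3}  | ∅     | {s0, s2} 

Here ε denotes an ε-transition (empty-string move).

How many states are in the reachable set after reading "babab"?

3

Start in {s0}.
Read 'b': {s0} → {s0, s2, s3}.
Read 'a': {s0, s2, s3} → {s0, s1, s2, s3}.
Read 'b': {s0, s1, s2, s3} → {s0, s2, s3}.
Read 'a': {s0, s2, s3} → {s0, s1, s2, s3}.
Read 'b': {s0, s1, s2, s3} → {s0, s2, s3}.
That set has 3 states.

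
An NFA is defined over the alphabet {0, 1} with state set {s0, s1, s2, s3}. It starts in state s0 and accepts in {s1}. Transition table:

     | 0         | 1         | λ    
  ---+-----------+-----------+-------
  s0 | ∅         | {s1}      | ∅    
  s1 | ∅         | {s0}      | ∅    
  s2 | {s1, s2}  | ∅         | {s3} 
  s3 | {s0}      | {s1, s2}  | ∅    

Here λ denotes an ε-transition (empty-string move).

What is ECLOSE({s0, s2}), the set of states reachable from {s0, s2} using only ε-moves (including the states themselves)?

{s0, s2, s3}

Begin with {s0, s2}.
ε-move s2 → s3; add s3.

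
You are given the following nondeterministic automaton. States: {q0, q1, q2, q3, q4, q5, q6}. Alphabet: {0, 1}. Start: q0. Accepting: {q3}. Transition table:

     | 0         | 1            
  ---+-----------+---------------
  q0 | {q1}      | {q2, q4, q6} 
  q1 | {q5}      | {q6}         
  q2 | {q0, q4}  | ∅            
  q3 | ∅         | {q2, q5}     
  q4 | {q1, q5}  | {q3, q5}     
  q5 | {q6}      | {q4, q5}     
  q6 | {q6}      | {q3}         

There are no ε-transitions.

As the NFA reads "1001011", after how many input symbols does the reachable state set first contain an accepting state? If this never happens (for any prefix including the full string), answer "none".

4

Start in {q0}.
Read '1': {q0} → {q2, q4, q6}.
Read '0': {q2, q4, q6} → {q0, q1, q4, q5, q6}.
Read '0': {q0, q1, q4, q5, q6} → {q1, q5, q6}.
Read '1': {q1, q5, q6} → {q3, q4, q5, q6}.
None of the earlier sets intersect F, but {q3, q4, q5, q6} does.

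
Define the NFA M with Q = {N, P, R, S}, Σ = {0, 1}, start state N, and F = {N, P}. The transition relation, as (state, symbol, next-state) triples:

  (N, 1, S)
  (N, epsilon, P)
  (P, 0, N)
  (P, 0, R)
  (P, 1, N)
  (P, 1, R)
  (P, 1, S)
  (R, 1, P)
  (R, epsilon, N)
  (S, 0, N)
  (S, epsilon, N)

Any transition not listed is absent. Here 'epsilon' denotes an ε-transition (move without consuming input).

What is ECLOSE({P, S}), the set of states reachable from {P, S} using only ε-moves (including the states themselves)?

Begin with {P, S}.
ε-move S → N; add N.

{N, P, S}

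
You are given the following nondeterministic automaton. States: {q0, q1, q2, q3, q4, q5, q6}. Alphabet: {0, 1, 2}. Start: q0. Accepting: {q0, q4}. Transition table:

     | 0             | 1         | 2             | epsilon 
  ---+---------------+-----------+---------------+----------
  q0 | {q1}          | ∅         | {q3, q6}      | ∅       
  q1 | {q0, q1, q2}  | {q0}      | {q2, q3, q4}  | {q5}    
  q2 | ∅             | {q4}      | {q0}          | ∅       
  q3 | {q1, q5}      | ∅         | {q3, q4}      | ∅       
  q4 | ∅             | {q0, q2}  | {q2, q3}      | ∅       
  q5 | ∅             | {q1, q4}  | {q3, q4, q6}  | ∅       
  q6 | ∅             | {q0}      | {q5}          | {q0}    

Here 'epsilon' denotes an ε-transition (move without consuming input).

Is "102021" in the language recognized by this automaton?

No

Start in {q0}.
Read '1': q0→∅; now ∅.
The set is empty and remains empty for the remaining 5 symbols.
The final set ∅ contains no accepting state.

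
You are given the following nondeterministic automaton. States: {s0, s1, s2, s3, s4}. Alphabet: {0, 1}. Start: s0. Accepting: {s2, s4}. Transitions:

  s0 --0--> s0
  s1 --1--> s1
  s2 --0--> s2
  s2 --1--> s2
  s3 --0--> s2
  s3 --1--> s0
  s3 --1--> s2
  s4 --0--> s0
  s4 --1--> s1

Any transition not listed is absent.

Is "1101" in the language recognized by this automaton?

Start in {s0}.
Read '1': {s0} → ∅.
The set is empty and remains empty for the remaining 3 symbols.
The final set ∅ contains no accepting state.

No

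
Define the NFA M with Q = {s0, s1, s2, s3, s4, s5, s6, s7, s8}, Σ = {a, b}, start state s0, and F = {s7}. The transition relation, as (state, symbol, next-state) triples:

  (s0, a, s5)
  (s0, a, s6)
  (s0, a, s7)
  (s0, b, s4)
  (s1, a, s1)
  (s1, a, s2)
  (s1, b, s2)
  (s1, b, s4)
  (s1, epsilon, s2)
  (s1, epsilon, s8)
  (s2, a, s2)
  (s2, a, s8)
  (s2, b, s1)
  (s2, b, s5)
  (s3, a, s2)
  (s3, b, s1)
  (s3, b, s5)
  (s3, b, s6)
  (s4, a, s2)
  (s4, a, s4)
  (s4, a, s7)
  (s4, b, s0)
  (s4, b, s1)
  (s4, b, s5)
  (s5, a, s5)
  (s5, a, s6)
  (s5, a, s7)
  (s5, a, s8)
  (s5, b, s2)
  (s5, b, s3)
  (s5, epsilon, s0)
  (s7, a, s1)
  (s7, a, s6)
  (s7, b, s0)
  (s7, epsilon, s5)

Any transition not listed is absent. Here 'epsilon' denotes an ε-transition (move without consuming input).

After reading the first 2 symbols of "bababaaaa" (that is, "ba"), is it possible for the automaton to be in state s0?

Yes

Start in {s0}.
Read 'b': {s0} → {s4}.
Read 'a': {s4} → {s0, s2, s4, s5, s7}.
State s0 is in {s0, s2, s4, s5, s7}.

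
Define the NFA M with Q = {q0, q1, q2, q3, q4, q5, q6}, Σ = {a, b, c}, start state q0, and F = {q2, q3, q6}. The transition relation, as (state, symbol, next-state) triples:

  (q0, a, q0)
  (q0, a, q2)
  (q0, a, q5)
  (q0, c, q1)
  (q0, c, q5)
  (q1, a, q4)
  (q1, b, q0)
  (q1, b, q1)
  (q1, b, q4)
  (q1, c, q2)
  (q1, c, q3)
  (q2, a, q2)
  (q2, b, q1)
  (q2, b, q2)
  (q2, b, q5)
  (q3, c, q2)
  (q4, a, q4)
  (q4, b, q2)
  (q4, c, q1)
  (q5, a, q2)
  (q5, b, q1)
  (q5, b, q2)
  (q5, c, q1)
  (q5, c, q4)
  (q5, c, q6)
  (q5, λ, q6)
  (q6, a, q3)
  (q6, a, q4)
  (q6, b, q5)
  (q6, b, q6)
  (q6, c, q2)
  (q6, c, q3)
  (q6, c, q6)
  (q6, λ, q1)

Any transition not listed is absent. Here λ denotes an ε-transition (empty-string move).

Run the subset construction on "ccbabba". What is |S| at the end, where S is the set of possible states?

7

Start in {q0}.
Read 'c': q0→{q1, q5}; union {q1, q5}; ε-closure = {q1, q5, q6}.
Read 'c': q1→{q2, q3}, q5→{q1, q4, q6}, q6→{q2, q3, q6}; now {q1, q2, q3, q4, q6}.
Read 'b': q1→{q0, q1, q4}, q2→{q1, q2, q5}, q3→∅, q4→{q2}, q6→{q5, q6}; now {q0, q1, q2, q4, q5, q6}.
Read 'a': q0→{q0, q2, q5}, q1→{q4}, q2→{q2}, q4→{q4}, q5→{q2}, q6→{q3, q4}; union {q0, q2, q3, q4, q5}; ε-closure = {q0, q1, q2, q3, q4, q5, q6}.
Read 'b': q0→∅, q1→{q0, q1, q4}, q2→{q1, q2, q5}, q3→∅, q4→{q2}, q5→{q1, q2}, q6→{q5, q6}; now {q0, q1, q2, q4, q5, q6}.
Read 'b': q0→∅, q1→{q0, q1, q4}, q2→{q1, q2, q5}, q4→{q2}, q5→{q1, q2}, q6→{q5, q6}; now {q0, q1, q2, q4, q5, q6}.
Read 'a': q0→{q0, q2, q5}, q1→{q4}, q2→{q2}, q4→{q4}, q5→{q2}, q6→{q3, q4}; union {q0, q2, q3, q4, q5}; ε-closure = {q0, q1, q2, q3, q4, q5, q6}.
That set has 7 states.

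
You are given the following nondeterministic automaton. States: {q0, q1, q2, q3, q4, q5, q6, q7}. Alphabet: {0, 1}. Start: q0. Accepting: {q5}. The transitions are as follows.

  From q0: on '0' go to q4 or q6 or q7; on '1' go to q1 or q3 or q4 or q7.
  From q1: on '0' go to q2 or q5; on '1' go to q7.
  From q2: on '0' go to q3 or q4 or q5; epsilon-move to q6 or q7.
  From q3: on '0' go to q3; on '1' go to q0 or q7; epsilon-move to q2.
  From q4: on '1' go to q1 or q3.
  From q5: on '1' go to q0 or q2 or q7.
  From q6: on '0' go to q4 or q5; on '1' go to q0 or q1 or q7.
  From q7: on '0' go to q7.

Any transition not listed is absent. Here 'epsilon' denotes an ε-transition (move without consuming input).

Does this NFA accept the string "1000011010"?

Yes

Start in {q0}.
Read '1': {q0} → {q1, q2, q3, q4, q6, q7}.
Read '0': {q1, q2, q3, q4, q6, q7} → {q2, q3, q4, q5, q6, q7}.
Read '0': {q2, q3, q4, q5, q6, q7} → {q2, q3, q4, q5, q6, q7}.
Read '0': {q2, q3, q4, q5, q6, q7} → {q2, q3, q4, q5, q6, q7}.
Read '0': {q2, q3, q4, q5, q6, q7} → {q2, q3, q4, q5, q6, q7}.
Read '1': {q2, q3, q4, q5, q6, q7} → {q0, q1, q2, q3, q6, q7}.
Read '1': {q0, q1, q2, q3, q6, q7} → {q0, q1, q2, q3, q4, q6, q7}.
Read '0': {q0, q1, q2, q3, q4, q6, q7} → {q2, q3, q4, q5, q6, q7}.
Read '1': {q2, q3, q4, q5, q6, q7} → {q0, q1, q2, q3, q6, q7}.
Read '0': {q0, q1, q2, q3, q6, q7} → {q2, q3, q4, q5, q6, q7}.
The final set {q2, q3, q4, q5, q6, q7} contains the accepting state q5.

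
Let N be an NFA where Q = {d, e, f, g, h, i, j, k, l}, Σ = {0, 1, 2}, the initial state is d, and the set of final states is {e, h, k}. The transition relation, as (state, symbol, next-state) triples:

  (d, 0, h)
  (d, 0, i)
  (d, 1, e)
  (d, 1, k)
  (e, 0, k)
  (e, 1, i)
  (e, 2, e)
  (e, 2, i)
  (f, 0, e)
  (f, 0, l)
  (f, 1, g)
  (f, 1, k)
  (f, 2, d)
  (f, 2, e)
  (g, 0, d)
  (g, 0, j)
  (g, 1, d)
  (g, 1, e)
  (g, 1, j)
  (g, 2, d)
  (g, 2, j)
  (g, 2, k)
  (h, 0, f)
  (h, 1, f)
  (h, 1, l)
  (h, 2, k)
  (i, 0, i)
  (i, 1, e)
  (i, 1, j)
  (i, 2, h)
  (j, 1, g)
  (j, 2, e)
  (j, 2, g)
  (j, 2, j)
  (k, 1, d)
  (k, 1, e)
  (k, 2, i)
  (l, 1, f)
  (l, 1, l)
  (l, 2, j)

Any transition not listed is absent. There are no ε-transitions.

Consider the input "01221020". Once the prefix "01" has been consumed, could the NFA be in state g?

No

Start in {d}.
Read '0': d→{h, i}; now {h, i}.
Read '1': h→{f, l}, i→{e, j}; now {e, f, j, l}.
State g is not in {e, f, j, l}.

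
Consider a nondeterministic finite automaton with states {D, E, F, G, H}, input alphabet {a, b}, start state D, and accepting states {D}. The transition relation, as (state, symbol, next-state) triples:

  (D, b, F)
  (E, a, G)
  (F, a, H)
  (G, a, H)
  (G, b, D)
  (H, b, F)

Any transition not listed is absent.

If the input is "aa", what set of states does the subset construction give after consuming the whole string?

∅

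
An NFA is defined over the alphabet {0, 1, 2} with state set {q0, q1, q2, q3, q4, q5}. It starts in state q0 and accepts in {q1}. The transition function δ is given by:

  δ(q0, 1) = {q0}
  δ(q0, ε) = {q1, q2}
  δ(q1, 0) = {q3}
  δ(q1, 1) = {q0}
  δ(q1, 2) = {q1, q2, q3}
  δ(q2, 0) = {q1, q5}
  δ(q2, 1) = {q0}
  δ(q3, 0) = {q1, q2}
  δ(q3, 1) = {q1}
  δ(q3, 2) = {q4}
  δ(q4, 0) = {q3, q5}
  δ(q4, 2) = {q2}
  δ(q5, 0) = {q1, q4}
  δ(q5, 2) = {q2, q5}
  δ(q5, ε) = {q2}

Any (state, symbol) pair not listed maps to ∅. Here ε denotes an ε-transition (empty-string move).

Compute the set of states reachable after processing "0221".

{q0, q1, q2}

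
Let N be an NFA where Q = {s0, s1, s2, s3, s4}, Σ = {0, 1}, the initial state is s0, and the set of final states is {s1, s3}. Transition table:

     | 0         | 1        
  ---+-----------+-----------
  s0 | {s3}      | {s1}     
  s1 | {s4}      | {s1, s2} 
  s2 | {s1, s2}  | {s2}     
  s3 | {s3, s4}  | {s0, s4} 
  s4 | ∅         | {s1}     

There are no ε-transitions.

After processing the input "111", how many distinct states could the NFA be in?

2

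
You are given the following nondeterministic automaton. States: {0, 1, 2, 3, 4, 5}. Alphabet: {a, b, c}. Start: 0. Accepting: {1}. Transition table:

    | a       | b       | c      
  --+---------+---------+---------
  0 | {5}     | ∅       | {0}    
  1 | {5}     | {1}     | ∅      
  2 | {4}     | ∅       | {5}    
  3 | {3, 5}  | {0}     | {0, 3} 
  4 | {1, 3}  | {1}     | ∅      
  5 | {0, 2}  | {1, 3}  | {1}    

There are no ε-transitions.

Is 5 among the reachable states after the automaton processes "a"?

Yes

Start in {0}.
Read 'a': {0} → {5}.
State 5 is in {5}.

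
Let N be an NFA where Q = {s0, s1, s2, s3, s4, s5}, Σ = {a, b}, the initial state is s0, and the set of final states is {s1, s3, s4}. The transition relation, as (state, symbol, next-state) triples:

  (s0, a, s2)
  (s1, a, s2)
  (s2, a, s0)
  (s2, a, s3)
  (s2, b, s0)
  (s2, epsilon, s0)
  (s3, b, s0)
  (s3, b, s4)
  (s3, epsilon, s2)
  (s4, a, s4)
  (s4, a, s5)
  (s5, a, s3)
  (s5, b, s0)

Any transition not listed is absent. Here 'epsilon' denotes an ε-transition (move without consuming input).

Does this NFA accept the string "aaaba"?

Yes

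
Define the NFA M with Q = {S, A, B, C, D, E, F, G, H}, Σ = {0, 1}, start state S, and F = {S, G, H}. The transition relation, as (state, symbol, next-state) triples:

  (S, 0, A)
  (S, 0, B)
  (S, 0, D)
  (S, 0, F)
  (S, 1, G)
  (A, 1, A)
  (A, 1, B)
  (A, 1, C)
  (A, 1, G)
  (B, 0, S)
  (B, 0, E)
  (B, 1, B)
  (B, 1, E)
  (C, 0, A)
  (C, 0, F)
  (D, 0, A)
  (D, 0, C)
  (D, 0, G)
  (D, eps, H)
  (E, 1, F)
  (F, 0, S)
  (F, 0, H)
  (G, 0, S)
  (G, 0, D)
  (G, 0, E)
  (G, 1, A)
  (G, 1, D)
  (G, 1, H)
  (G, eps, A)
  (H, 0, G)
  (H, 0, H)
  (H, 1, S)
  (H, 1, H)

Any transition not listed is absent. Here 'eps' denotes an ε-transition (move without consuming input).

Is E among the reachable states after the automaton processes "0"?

Start in {S}.
Read '0': S→{A, B, D, F}; union {A, B, D, F}; ε-closure = {A, B, D, F, H}.
State E is not in {A, B, D, F, H}.

No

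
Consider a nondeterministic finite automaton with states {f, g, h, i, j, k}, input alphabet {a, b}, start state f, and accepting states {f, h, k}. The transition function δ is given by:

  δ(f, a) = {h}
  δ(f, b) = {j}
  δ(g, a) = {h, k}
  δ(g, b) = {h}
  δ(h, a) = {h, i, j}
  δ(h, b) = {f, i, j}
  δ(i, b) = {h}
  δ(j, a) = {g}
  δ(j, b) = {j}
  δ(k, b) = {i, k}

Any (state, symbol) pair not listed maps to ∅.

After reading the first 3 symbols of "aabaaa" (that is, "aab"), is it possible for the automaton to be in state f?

Yes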